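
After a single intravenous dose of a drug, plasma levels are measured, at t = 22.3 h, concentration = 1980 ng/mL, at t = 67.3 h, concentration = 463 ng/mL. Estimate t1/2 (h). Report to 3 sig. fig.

k = ln(C₁/C₂) / (t₂ − t₁) = ln(1980/463) / (67.3 − 22.3)
  = 1.453 / 45.00 = 0.03229 h⁻¹
t½ = ln2 / k = 0.693147 / 0.03229 = 21.47 h

21.5 h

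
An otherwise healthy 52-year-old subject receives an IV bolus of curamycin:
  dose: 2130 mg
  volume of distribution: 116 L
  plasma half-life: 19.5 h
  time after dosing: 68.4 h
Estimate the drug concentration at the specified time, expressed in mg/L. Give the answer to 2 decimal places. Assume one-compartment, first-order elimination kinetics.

C₀ = Dose / Vd = 2130 / 116 = 18.36 mg/L
k = ln2 / t½ = 0.693147 / 19.5 = 0.03555 h⁻¹
C = C₀ · e^(−k·t) = 18.36 × e^(−0.03555 × 68.4)
  = 18.36 × 0.08789 = 1.614 mg/L

1.61 mg/L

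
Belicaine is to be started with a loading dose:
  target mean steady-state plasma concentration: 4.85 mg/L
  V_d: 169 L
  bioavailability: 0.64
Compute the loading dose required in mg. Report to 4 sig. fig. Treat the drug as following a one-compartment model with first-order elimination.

1281 mg

LD = Css × Vd / F = 4.85 × 169 / 0.64 = 1281 mg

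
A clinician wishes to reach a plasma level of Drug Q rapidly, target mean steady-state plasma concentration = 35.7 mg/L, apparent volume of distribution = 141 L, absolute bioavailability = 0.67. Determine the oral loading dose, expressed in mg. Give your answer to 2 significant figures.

7500 mg

LD = Css × Vd / F = 35.7 × 141 / 0.67 = 7513 mg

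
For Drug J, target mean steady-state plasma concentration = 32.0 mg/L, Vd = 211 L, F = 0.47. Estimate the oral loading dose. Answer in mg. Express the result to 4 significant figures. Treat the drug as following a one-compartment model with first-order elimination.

14370 mg

LD = Css × Vd / F = 32.0 × 211 / 0.47 = 14370 mg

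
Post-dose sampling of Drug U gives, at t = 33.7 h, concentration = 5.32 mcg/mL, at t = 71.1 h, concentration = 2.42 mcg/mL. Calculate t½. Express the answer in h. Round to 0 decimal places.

33 h

k = ln(C₁/C₂) / (t₂ − t₁) = ln(5.32/2.42) / (71.1 − 33.7)
  = 0.7877 / 37.40 = 0.02106 h⁻¹
t½ = ln2 / k = 0.693147 / 0.02106 = 32.91 h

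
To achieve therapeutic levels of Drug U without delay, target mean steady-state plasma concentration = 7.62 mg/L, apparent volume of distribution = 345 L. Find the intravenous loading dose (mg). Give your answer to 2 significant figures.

LD = Css × Vd = 7.62 × 345 = 2629 mg

2600 mg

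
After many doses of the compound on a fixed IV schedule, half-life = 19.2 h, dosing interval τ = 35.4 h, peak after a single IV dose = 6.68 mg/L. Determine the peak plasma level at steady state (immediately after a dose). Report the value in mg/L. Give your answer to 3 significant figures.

k = ln2 / t½ = 0.693147 / 19.2 = 0.03610 h⁻¹
e^(−kτ) = e^(−0.03610 × 35.4) = 0.2786
Accumulation ratio R = 1 / (1 − e^(−kτ)) = 1 / (1 − 0.2786) = 1.386
Steady-state peak = C₀ × R = 6.68 × 1.386 = 9.258 mg/L

9.26 mg/L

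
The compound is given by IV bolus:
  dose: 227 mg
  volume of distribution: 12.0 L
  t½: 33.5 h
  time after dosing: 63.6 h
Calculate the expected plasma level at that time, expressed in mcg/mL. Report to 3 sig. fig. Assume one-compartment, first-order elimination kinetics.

5.07 mcg/mL

C₀ = Dose / Vd = 227.0 / 12.0 = 18.92 mg/L
k = ln2 / t½ = 0.693147 / 33.5 = 0.02069 h⁻¹
C = C₀ · e^(−k·t) = 18.92 × e^(−0.02069 × 63.6)
  = 18.92 × 0.2682 = 5.074 mg/L
(5.074 mg/L = 5.074 mcg/mL)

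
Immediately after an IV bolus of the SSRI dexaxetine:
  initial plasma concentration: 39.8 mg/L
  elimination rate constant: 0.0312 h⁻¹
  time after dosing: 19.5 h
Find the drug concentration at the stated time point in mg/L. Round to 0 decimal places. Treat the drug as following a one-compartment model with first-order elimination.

C = C₀ · e^(−k·t) = 39.80 × e^(−0.03120 × 19.5)
  = 39.80 × 0.5442 = 21.66 mg/L

22 mg/L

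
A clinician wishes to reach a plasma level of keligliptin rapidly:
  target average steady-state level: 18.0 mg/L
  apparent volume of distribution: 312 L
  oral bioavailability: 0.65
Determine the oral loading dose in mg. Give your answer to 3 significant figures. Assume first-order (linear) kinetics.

8640 mg

LD = Css × Vd / F = 18.0 × 312 / 0.65 = 8640 mg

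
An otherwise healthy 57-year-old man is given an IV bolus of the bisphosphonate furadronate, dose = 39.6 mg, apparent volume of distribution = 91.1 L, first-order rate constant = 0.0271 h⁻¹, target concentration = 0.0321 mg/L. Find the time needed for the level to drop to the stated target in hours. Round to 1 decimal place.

C₀ = Dose / Vd = 39.60 / 91.1 = 0.4347 mg/L
t = ln(C₀ / C) / k = ln(0.4347 / 0.0321) / 0.02710
  = ln(13.54) / 0.02710 = 2.606 / 0.02710 = 96.16 h

96.2 h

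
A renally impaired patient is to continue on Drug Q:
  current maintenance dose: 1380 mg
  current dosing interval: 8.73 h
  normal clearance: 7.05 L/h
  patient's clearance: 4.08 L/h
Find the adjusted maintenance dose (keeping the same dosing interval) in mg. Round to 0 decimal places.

To keep the same average steady-state level, dosing rate must scale with clearance.
CL ratio = 4.08 / 7.05 = 0.5787
New dose (same interval) = 1380 × 0.5787 = 798.6 mg

799 mg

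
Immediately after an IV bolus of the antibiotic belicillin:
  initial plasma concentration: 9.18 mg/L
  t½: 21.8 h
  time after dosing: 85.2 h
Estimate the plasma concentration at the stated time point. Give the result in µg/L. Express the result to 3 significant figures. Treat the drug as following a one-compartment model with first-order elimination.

611 µg/L

k = ln2 / t½ = 0.693147 / 21.8 = 0.03180 h⁻¹
C = C₀ · e^(−k·t) = 9.180 × e^(−0.03180 × 85.2)
  = 9.180 × 0.06658 = 0.6112 mg/L
Convert: 0.6112 mg/L × 1000 = 611.2 µg/L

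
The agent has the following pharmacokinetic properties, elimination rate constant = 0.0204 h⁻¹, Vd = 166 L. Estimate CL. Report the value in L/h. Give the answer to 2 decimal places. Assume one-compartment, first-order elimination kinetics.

3.39 L/h

CL = k × Vd = 0.0204 × 166 = 3.386 L/h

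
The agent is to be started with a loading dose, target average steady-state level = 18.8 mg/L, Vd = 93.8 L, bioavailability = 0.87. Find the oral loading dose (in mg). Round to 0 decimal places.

2027 mg

LD = Css × Vd / F = 18.8 × 93.8 / 0.87 = 2027 mg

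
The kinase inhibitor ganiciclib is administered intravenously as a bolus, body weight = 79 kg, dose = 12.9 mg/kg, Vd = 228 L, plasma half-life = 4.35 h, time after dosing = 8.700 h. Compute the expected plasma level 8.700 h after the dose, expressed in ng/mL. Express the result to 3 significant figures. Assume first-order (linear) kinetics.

Total dose = 12.9 × 79 = 1019 mg
C₀ = Dose / Vd = 1019 / 228 = 4.469 mg/L
k = ln2 / t½ = 0.693147 / 4.35 = 0.1593 h⁻¹
t / t½ = 8.700 / 4.35 = 2 half-lives
C = C₀ × (1/2)^2 = 4.469 × 0.2500 = 1.117 mg/L
Convert: 1.117 mg/L × 1000 = 1117 ng/mL

1120 ng/mL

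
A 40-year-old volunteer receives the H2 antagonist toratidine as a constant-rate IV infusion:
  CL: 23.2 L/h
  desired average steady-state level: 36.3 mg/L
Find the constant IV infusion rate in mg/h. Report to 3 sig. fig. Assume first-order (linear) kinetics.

842 mg/h

At steady state, infusion rate R₀ = Css × CL = 36.3 × 23.20 = 842.2 mg/h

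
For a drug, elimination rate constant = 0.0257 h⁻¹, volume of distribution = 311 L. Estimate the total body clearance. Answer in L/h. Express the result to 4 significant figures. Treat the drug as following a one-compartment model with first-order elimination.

CL = k × Vd = 0.0257 × 311 = 7.993 L/h

7.993 L/h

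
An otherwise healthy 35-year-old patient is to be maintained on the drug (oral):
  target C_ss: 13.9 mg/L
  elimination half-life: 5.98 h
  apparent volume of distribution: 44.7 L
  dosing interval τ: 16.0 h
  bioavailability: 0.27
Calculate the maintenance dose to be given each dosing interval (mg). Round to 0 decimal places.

k = ln2 / t½ = 0.693147 / 5.98 = 0.1159 h⁻¹
CL = k × Vd = 0.1159 × 44.7 = 5.181 L/h
At steady state, F × (Dose/τ) = Css × CL.
Dose = Css × CL × τ / F = 13.9 × 5.181 × 16.0 / 0.27 = 4268 mg

4268 mg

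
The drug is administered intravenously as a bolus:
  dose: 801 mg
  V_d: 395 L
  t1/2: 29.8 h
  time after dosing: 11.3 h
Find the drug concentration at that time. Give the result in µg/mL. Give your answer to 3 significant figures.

1.56 µg/mL

C₀ = Dose / Vd = 801.0 / 395 = 2.028 mg/L
k = ln2 / t½ = 0.693147 / 29.8 = 0.02326 h⁻¹
C = C₀ · e^(−k·t) = 2.028 × e^(−0.02326 × 11.3)
  = 2.028 × 0.7689 = 1.559 mg/L
(1.559 mg/L = 1.559 µg/mL)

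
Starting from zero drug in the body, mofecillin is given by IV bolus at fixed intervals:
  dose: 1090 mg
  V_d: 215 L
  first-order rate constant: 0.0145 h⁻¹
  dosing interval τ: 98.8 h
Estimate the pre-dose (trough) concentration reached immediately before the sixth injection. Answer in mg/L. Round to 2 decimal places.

1.59 mg/L

C₀ per dose = Dose / Vd = 1090 / 215 = 5.070 mg/L
Fraction remaining after one interval: r = e^(−kτ) = e^(−0.01450 × 98.8) = 0.2387
Before dose 6, 5 doses have been given (aged 1τ, 2τ, 3τ, 4τ, 5τ).
C_trough = C₀ × (r + r² + … + r^5) = C₀ × r(1−r^5)/(1−r)
        = 5.070 × 0.2387 × (1 − 0.0007749) / (1 − 0.2387) = 1.588 mg/L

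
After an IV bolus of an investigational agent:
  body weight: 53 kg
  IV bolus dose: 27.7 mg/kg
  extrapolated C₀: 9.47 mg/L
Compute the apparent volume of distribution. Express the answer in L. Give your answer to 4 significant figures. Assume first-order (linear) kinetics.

Dose = 27.7 × 53 = 1468 mg
Vd = Dose / C₀ = 1468 / 9.47 = 155.0 L

155.0 L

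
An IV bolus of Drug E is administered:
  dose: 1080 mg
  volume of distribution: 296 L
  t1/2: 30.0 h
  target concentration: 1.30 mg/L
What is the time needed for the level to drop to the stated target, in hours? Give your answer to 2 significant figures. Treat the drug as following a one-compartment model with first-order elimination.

C₀ = Dose / Vd = 1080 / 296 = 3.649 mg/L
k = ln2 / t½ = 0.693147 / 30.0 = 0.02310 h⁻¹
t = ln(C₀ / C) / k = ln(3.649 / 1.30) / 0.02310
  = ln(2.807) / 0.02310 = 1.032 / 0.02310 = 44.68 h

45 h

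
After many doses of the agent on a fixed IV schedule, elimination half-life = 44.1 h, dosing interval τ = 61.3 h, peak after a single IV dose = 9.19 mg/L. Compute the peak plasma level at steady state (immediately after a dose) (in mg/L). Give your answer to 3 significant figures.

k = ln2 / t½ = 0.693147 / 44.1 = 0.01572 h⁻¹
e^(−kτ) = e^(−0.01572 × 61.3) = 0.3815
Accumulation ratio R = 1 / (1 − e^(−kτ)) = 1 / (1 − 0.3815) = 1.617
Steady-state peak = C₀ × R = 9.19 × 1.617 = 14.86 mg/L

14.9 mg/L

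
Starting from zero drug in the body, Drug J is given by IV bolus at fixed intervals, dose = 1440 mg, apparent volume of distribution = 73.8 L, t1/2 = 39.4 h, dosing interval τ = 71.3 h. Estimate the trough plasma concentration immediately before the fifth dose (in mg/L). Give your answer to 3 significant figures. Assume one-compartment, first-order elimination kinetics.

7.74 mg/L

C₀ per dose = Dose / Vd = 1440 / 73.8 = 19.51 mg/L
k = ln2 / t½ = 0.693147 / 39.4 = 0.01759 h⁻¹
Fraction remaining after one interval: r = e^(−kτ) = e^(−0.01759 × 71.3) = 0.2853
Before dose 5, 4 doses have been given (aged 1τ, 2τ, 3τ, 4τ).
C_trough = C₀ × (r + r² + … + r^4) = C₀ × r(1−r^4)/(1−r)
        = 19.51 × 0.2853 × (1 − 0.006625) / (1 − 0.2853) = 7.737 mg/L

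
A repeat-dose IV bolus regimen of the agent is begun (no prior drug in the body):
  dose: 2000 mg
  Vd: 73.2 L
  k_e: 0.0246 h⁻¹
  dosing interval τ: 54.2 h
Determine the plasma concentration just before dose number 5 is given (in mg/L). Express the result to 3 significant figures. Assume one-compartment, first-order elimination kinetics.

9.73 mg/L

C₀ per dose = Dose / Vd = 2000 / 73.2 = 27.32 mg/L
Fraction remaining after one interval: r = e^(−kτ) = e^(−0.02460 × 54.2) = 0.2636
Before dose 5, 4 doses have been given (aged 1τ, 2τ, 3τ, 4τ).
C_trough = C₀ × (r + r² + … + r^4) = C₀ × r(1−r^4)/(1−r)
        = 27.32 × 0.2636 × (1 − 0.004828) / (1 − 0.2636) = 9.732 mg/L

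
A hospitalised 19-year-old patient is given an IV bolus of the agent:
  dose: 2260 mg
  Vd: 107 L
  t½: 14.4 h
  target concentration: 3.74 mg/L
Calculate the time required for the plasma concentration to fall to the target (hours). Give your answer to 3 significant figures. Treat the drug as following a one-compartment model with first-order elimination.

C₀ = Dose / Vd = 2260 / 107 = 21.12 mg/L
k = ln2 / t½ = 0.693147 / 14.4 = 0.04814 h⁻¹
t = ln(C₀ / C) / k = ln(21.12 / 3.74) / 0.04814
  = ln(5.647) / 0.04814 = 1.731 / 0.04814 = 35.96 h

36.0 h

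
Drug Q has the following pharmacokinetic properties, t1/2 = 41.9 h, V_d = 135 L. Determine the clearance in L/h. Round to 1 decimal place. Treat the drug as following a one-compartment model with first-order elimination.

k = ln2 / t½ = 0.693147 / 41.9 = 0.01654 h⁻¹
CL = k × Vd = 0.01654 × 135 = 2.233 L/h

2.2 L/h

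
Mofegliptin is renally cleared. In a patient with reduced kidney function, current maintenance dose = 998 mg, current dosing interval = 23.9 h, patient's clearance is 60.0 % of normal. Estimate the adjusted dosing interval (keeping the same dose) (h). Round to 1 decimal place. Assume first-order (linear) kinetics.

To keep the same average steady-state level, dosing rate must scale with clearance.
CL ratio = 60.0 / 100 = 0.6000
New interval (same dose) = 23.9 / 0.6000 = 39.83 h

39.8 h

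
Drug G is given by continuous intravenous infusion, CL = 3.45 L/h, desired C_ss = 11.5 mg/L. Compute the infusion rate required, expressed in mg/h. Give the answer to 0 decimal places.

At steady state, infusion rate R₀ = Css × CL = 11.5 × 3.450 = 39.68 mg/h

40 mg/h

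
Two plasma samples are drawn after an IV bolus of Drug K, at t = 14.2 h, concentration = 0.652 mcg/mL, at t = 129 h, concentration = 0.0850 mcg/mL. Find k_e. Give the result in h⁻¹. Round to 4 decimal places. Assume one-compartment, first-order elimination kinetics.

0.0177 h⁻¹

k = ln(C₁/C₂) / (t₂ − t₁) = ln(0.652/0.0850) / (129 − 14.2)
  = 2.037 / 114.8 = 0.01774 h⁻¹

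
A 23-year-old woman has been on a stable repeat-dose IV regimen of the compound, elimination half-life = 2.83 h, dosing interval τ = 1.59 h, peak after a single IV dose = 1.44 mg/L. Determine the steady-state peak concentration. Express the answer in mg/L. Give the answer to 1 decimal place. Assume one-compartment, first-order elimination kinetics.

k = ln2 / t½ = 0.693147 / 2.83 = 0.2449 h⁻¹
e^(−kτ) = e^(−0.2449 × 1.59) = 0.6775
Accumulation ratio R = 1 / (1 − e^(−kτ)) = 1 / (1 − 0.6775) = 3.101
Steady-state peak = C₀ × R = 1.44 × 3.101 = 4.465 mg/L

4.5 mg/L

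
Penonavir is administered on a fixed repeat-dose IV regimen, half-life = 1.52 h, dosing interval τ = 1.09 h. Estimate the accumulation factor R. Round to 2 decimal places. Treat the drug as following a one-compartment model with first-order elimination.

2.55

k = ln2 / t½ = 0.693147 / 1.52 = 0.4560 h⁻¹
e^(−kτ) = e^(−0.4560 × 1.09) = 0.6083
Accumulation ratio R = 1 / (1 − e^(−kτ)) = 1 / (1 − 0.6083) = 2.553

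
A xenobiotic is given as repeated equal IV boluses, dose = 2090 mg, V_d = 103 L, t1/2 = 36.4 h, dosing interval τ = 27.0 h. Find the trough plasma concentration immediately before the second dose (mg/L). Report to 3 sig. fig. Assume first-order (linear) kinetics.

C₀ per dose = Dose / Vd = 2090 / 103 = 20.29 mg/L
k = ln2 / t½ = 0.693147 / 36.4 = 0.01904 h⁻¹
Fraction remaining after one interval: r = e^(−kτ) = e^(−0.01904 × 27.0) = 0.5981
Before dose 2, 1 dose has been given (aged 1τ).
C_trough = C₀ × r = 20.29 × 0.5981 = 12.14 mg/L

12.1 mg/L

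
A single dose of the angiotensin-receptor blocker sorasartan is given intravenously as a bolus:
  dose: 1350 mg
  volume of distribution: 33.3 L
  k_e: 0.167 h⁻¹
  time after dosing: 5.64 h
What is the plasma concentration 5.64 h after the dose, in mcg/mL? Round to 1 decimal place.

C₀ = Dose / Vd = 1350 / 33.3 = 40.54 mg/L
C = C₀ · e^(−k·t) = 40.54 × e^(−0.1670 × 5.64)
  = 40.54 × 0.3899 = 15.81 mg/L
(15.81 mg/L = 15.81 mcg/mL)

15.8 mcg/mL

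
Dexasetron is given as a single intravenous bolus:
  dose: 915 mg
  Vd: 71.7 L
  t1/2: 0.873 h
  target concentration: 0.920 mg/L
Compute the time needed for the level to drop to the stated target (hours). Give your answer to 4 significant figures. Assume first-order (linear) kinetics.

3.312 h

C₀ = Dose / Vd = 915.0 / 71.7 = 12.76 mg/L
k = ln2 / t½ = 0.693147 / 0.873 = 0.7940 h⁻¹
t = ln(C₀ / C) / k = ln(12.76 / 0.920) / 0.7940
  = ln(13.87) / 0.7940 = 2.630 / 0.7940 = 3.312 h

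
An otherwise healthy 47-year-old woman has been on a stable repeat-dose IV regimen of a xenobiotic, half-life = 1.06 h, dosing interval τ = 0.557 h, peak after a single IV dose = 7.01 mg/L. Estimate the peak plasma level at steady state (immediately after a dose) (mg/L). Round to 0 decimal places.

k = ln2 / t½ = 0.693147 / 1.06 = 0.6539 h⁻¹
e^(−kτ) = e^(−0.6539 × 0.557) = 0.6947
Accumulation ratio R = 1 / (1 − e^(−kτ)) = 1 / (1 − 0.6947) = 3.275
Steady-state peak = C₀ × R = 7.01 × 3.275 = 22.96 mg/L

23 mg/L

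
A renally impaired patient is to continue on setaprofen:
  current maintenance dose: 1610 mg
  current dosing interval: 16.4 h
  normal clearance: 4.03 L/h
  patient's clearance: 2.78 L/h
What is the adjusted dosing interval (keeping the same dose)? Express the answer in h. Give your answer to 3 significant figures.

To keep the same average steady-state level, dosing rate must scale with clearance.
CL ratio = 2.78 / 4.03 = 0.6898
New interval (same dose) = 16.4 / 0.6898 = 23.78 h

23.8 h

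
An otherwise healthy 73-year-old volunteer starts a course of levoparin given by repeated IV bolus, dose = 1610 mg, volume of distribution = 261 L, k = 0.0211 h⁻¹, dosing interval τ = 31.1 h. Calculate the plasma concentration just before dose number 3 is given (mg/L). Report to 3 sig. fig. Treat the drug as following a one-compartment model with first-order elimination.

4.86 mg/L

C₀ per dose = Dose / Vd = 1610 / 261 = 6.169 mg/L
Fraction remaining after one interval: r = e^(−kτ) = e^(−0.02110 × 31.1) = 0.5188
Before dose 3, 2 doses have been given (aged 1τ, 2τ).
C_trough = C₀ × (r + r²) = 6.169 × (0.5188 + 0.2692) = 4.861 mg/L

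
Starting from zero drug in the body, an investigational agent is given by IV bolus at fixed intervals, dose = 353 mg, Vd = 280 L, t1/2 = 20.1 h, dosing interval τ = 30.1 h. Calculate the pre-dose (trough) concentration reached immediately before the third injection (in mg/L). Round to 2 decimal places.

C₀ per dose = Dose / Vd = 353 / 280 = 1.261 mg/L
k = ln2 / t½ = 0.693147 / 20.1 = 0.03448 h⁻¹
Fraction remaining after one interval: r = e^(−kτ) = e^(−0.03448 × 30.1) = 0.3542
Before dose 3, 2 doses have been given (aged 1τ, 2τ).
C_trough = C₀ × (r + r²) = 1.261 × (0.3542 + 0.1255) = 0.6049 mg/L

0.60 mg/L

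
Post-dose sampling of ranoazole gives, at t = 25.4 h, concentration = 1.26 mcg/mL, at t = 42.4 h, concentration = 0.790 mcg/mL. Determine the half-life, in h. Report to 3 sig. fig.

25.2 h

k = ln(C₁/C₂) / (t₂ − t₁) = ln(1.26/0.790) / (42.4 − 25.4)
  = 0.4668 / 17.00 = 0.02746 h⁻¹
t½ = ln2 / k = 0.693147 / 0.02746 = 25.24 h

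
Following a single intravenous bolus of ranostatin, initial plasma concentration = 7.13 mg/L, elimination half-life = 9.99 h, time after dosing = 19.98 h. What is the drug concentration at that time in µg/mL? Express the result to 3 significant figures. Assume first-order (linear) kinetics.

k = ln2 / t½ = 0.693147 / 9.99 = 0.06938 h⁻¹
t / t½ = 19.98 / 9.99 = 2 half-lives
C = C₀ × (1/2)^2 = 7.130 × 0.2500 = 1.783 mg/L
(1.783 mg/L = 1.783 µg/mL)

1.78 µg/mL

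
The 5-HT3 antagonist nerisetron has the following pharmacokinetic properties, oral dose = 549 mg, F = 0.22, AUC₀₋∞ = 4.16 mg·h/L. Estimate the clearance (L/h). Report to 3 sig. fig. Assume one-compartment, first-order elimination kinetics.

29.0 L/h

CL = F·Dose / AUC = 0.22 × 549 / 4.16 = 29.03 L/h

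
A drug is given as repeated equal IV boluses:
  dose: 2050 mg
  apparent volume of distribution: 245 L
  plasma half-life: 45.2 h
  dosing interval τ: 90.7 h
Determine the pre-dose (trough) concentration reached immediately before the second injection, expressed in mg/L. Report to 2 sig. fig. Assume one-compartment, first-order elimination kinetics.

2.1 mg/L

C₀ per dose = Dose / Vd = 2050 / 245 = 8.367 mg/L
k = ln2 / t½ = 0.693147 / 45.2 = 0.01534 h⁻¹
Fraction remaining after one interval: r = e^(−kτ) = e^(−0.01534 × 90.7) = 0.2487
Before dose 2, 1 dose has been given (aged 1τ).
C_trough = C₀ × r = 8.367 × 0.2487 = 2.081 mg/L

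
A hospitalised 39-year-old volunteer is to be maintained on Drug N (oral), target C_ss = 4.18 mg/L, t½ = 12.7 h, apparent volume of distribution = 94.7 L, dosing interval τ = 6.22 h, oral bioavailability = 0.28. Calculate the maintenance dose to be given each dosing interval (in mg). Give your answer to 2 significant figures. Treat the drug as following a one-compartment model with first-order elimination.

480 mg

k = ln2 / t½ = 0.693147 / 12.7 = 0.05458 h⁻¹
CL = k × Vd = 0.05458 × 94.7 = 5.169 L/h
At steady state, F × (Dose/τ) = Css × CL.
Dose = Css × CL × τ / F = 4.18 × 5.169 × 6.22 / 0.28 = 480.0 mg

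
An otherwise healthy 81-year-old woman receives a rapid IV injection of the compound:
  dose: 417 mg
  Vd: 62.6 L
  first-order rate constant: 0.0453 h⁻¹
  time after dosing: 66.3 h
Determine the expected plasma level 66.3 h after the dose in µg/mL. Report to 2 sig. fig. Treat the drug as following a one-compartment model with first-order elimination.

C₀ = Dose / Vd = 417.0 / 62.6 = 6.661 mg/L
C = C₀ · e^(−k·t) = 6.661 × e^(−0.04530 × 66.3)
  = 6.661 × 0.04962 = 0.3305 mg/L
(0.3305 mg/L = 0.3305 µg/mL)

0.33 µg/mL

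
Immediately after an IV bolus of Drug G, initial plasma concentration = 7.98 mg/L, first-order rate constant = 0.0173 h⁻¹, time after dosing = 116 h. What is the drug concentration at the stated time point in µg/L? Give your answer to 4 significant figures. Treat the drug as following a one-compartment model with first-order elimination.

1073 µg/L

C = C₀ · e^(−k·t) = 7.980 × e^(−0.01730 × 116)
  = 7.980 × 0.1344 = 1.073 mg/L
Convert: 1.073 mg/L × 1000 = 1073 µg/L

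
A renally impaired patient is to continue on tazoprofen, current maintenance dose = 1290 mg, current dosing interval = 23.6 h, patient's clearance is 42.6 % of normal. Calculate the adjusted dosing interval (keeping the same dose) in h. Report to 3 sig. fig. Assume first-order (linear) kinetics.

55.4 h

To keep the same average steady-state level, dosing rate must scale with clearance.
CL ratio = 42.6 / 100 = 0.4260
New interval (same dose) = 23.6 / 0.4260 = 55.40 h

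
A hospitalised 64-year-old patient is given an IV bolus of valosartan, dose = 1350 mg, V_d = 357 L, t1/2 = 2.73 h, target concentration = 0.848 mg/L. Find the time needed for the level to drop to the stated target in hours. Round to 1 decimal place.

C₀ = Dose / Vd = 1350 / 357 = 3.782 mg/L
k = ln2 / t½ = 0.693147 / 2.73 = 0.2539 h⁻¹
t = ln(C₀ / C) / k = ln(3.782 / 0.848) / 0.2539
  = ln(4.460) / 0.2539 = 1.495 / 0.2539 = 5.888 h

5.9 h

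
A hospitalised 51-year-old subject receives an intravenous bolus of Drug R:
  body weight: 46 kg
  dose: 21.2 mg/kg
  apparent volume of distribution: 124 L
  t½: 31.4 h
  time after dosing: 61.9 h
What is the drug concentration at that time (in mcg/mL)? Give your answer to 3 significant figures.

Total dose = 21.2 × 46 = 975.2 mg
C₀ = Dose / Vd = 975.2 / 124 = 7.865 mg/L
k = ln2 / t½ = 0.693147 / 31.4 = 0.02207 h⁻¹
C = C₀ · e^(−k·t) = 7.865 × e^(−0.02207 × 61.9)
  = 7.865 × 0.2551 = 2.006 mg/L
(2.006 mg/L = 2.006 mcg/mL)

2.01 mcg/mL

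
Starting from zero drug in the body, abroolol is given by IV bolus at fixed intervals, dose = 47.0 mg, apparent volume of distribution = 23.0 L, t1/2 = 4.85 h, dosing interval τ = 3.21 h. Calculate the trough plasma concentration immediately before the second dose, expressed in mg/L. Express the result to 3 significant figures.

C₀ per dose = Dose / Vd = 47.0 / 23.0 = 2.043 mg/L
k = ln2 / t½ = 0.693147 / 4.85 = 0.1429 h⁻¹
Fraction remaining after one interval: r = e^(−kτ) = e^(−0.1429 × 3.21) = 0.6321
Before dose 2, 1 dose has been given (aged 1τ).
C_trough = C₀ × r = 2.043 × 0.6321 = 1.291 mg/L

1.29 mg/L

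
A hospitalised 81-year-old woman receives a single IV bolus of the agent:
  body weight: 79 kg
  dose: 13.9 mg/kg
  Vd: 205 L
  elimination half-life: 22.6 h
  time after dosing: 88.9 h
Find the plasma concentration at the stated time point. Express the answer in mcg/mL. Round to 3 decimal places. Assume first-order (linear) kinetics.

0.351 mcg/mL

Total dose = 13.9 × 79 = 1098 mg
C₀ = Dose / Vd = 1098 / 205 = 5.356 mg/L
k = ln2 / t½ = 0.693147 / 22.6 = 0.03067 h⁻¹
C = C₀ · e^(−k·t) = 5.356 × e^(−0.03067 × 88.9)
  = 5.356 × 0.06544 = 0.3505 mg/L
(0.3505 mg/L = 0.3505 mcg/mL)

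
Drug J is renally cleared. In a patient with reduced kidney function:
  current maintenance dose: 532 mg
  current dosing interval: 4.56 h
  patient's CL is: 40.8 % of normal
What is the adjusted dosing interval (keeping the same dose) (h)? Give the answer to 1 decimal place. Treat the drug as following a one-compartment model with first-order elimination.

To keep the same average steady-state level, dosing rate must scale with clearance.
CL ratio = 40.8 / 100 = 0.4080
New interval (same dose) = 4.56 / 0.4080 = 11.18 h

11.2 h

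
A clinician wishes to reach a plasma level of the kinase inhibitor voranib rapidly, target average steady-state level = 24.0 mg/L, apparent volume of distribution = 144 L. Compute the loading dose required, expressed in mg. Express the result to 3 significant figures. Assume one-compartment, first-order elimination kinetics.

3460 mg

LD = Css × Vd = 24.0 × 144 = 3456 mg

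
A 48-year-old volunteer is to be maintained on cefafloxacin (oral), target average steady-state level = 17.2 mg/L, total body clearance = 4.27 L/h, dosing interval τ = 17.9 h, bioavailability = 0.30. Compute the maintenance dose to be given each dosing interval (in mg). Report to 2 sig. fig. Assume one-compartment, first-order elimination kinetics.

At steady state, F × (Dose/τ) = Css × CL.
Dose = Css × CL × τ / F = 17.2 × 4.270 × 17.9 / 0.30 = 4382 mg

4400 mg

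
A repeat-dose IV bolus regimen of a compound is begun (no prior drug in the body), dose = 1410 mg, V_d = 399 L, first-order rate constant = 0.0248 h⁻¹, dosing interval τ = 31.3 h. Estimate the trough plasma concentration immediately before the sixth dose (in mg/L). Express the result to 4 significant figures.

2.950 mg/L

C₀ per dose = Dose / Vd = 1410 / 399 = 3.534 mg/L
Fraction remaining after one interval: r = e^(−kτ) = e^(−0.02480 × 31.3) = 0.4601
Before dose 6, 5 doses have been given (aged 1τ, 2τ, 3τ, 4τ, 5τ).
C_trough = C₀ × (r + r² + … + r^5) = C₀ × r(1−r^5)/(1−r)
        = 3.534 × 0.4601 × (1 − 0.02062) / (1 − 0.4601) = 2.950 mg/L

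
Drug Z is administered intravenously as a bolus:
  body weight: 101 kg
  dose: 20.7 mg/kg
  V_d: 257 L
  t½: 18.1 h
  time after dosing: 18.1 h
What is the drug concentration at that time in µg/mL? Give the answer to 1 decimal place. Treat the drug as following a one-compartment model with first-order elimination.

4.1 µg/mL

Total dose = 20.7 × 101 = 2091 mg
C₀ = Dose / Vd = 2091 / 257 = 8.136 mg/L
k = ln2 / t½ = 0.693147 / 18.1 = 0.03830 h⁻¹
C = C₀ · e^(−k·t) = 8.136 × e^(−0.03830 × 18.1)
  = 8.136 × 0.5000 = 4.068 mg/L
(4.068 mg/L = 4.068 µg/mL)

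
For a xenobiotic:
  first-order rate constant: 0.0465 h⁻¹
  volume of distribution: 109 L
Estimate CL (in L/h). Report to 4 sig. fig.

CL = k × Vd = 0.0465 × 109 = 5.069 L/h

5.069 L/h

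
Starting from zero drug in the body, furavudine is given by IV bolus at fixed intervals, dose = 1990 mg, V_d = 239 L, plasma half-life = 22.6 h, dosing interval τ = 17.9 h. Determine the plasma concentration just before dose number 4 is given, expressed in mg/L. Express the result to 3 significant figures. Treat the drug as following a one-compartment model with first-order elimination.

9.19 mg/L

C₀ per dose = Dose / Vd = 1990 / 239 = 8.326 mg/L
k = ln2 / t½ = 0.693147 / 22.6 = 0.03067 h⁻¹
Fraction remaining after one interval: r = e^(−kτ) = e^(−0.03067 × 17.9) = 0.5775
Before dose 4, 3 doses have been given (aged 1τ, 2τ, 3τ).
C_trough = C₀ × (r + r² + … + r^3) = C₀ × r(1−r^3)/(1−r)
        = 8.326 × 0.5775 × (1 − 0.1926) / (1 − 0.5775) = 9.189 mg/L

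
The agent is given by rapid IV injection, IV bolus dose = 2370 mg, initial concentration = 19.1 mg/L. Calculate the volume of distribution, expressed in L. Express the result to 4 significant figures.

Vd = Dose / C₀ = 2370 / 19.1 = 124.1 L

124.1 L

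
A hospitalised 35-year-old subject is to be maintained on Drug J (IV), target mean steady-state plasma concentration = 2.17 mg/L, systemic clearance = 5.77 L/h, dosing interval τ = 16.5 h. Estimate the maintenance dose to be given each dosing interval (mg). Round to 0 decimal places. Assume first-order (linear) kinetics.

At steady state, Dose/τ = Css × CL.
Dose = Css × CL × τ = 2.17 × 5.770 × 16.5 = 206.6 mg

207 mg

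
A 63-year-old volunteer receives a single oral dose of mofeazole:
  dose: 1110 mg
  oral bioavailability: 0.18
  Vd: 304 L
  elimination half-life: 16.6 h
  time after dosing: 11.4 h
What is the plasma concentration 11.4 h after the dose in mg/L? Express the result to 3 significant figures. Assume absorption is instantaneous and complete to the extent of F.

Amount reaching circulation = F × Dose = 0.18 × 1110 = 199.8 mg
C₀ = F·Dose / Vd = 199.8 / 304 = 0.6572 mg/L
k = ln2 / t½ = 0.693147 / 16.6 = 0.04176 h⁻¹
C = C₀ · e^(−k·t) = 0.6572 × e^(−0.04176 × 11.4)
  = 0.6572 × 0.6212 = 0.4083 mg/L

0.408 mg/L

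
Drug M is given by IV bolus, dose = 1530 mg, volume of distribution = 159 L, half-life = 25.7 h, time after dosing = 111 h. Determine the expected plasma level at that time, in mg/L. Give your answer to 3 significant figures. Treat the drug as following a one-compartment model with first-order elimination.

0.482 mg/L

C₀ = Dose / Vd = 1530 / 159 = 9.623 mg/L
k = ln2 / t½ = 0.693147 / 25.7 = 0.02697 h⁻¹
C = C₀ · e^(−k·t) = 9.623 × e^(−0.02697 × 111)
  = 9.623 × 0.05010 = 0.4821 mg/L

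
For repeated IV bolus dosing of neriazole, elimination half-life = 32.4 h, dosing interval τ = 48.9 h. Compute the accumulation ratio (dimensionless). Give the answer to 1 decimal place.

1.5

k = ln2 / t½ = 0.693147 / 32.4 = 0.02139 h⁻¹
e^(−kτ) = e^(−0.02139 × 48.9) = 0.3514
Accumulation ratio R = 1 / (1 − e^(−kτ)) = 1 / (1 − 0.3514) = 1.542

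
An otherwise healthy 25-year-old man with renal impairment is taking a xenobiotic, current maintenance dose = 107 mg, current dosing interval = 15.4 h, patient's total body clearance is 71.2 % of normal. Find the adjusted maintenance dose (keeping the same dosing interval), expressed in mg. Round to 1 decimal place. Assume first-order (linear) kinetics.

To keep the same average steady-state level, dosing rate must scale with clearance.
CL ratio = 71.2 / 100 = 0.7120
New dose (same interval) = 107 × 0.7120 = 76.18 mg

76.2 mg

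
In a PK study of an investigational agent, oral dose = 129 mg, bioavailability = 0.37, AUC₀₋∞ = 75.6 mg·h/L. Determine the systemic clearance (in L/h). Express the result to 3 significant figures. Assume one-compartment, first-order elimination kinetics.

CL = F·Dose / AUC = 0.37 × 129 / 75.6 = 0.6313 L/h

0.631 L/h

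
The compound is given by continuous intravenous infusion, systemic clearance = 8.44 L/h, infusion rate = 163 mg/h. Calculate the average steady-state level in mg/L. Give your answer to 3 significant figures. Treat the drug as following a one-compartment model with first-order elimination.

19.3 mg/L

At steady state Css = R₀ / CL = 163 / 8.440 = 19.31 mg/L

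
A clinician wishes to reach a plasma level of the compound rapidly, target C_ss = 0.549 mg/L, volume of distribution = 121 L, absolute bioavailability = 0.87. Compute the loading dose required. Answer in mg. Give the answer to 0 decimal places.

LD = Css × Vd / F = 0.549 × 121 / 0.87 = 76.36 mg

76 mg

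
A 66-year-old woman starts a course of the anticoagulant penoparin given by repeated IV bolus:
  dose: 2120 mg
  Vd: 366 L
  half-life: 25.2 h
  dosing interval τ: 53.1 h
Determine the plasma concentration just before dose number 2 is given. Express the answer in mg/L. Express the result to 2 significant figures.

1.3 mg/L

C₀ per dose = Dose / Vd = 2120 / 366 = 5.792 mg/L
k = ln2 / t½ = 0.693147 / 25.2 = 0.02751 h⁻¹
Fraction remaining after one interval: r = e^(−kτ) = e^(−0.02751 × 53.1) = 0.2321
Before dose 2, 1 dose has been given (aged 1τ).
C_trough = C₀ × r = 5.792 × 0.2321 = 1.344 mg/L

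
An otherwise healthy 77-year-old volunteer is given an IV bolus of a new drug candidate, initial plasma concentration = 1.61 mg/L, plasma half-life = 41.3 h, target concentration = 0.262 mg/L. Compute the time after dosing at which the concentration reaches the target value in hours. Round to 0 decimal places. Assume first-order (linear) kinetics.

k = ln2 / t½ = 0.693147 / 41.3 = 0.01678 h⁻¹
t = ln(C₀ / C) / k = ln(1.610 / 0.262) / 0.01678
  = ln(6.145) / 0.01678 = 1.816 / 0.01678 = 108.2 h

108 h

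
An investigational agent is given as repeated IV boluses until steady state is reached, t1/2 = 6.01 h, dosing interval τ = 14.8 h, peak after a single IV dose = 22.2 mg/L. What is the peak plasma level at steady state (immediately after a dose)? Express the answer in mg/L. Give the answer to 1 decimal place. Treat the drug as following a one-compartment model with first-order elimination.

k = ln2 / t½ = 0.693147 / 6.01 = 0.1153 h⁻¹
e^(−kτ) = e^(−0.1153 × 14.8) = 0.1815
Accumulation ratio R = 1 / (1 − e^(−kτ)) = 1 / (1 − 0.1815) = 1.222
Steady-state peak = C₀ × R = 22.2 × 1.222 = 27.13 mg/L

27.1 mg/L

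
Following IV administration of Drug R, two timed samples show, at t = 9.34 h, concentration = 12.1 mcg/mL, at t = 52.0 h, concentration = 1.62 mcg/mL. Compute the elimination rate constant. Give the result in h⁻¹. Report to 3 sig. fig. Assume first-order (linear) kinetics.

0.0471 h⁻¹

k = ln(C₁/C₂) / (t₂ − t₁) = ln(12.1/1.62) / (52.0 − 9.34)
  = 2.011 / 42.66 = 0.04714 h⁻¹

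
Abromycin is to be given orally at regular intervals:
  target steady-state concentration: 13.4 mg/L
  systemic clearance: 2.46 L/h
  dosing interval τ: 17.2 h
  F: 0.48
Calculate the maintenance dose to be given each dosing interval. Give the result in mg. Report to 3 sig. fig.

At steady state, F × (Dose/τ) = Css × CL.
Dose = Css × CL × τ / F = 13.4 × 2.460 × 17.2 / 0.48 = 1181 mg

1180 mg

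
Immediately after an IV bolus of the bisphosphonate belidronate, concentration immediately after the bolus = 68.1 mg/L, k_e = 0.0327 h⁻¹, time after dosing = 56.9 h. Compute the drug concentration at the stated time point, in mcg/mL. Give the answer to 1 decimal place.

10.6 mcg/mL

C = C₀ · e^(−k·t) = 68.10 × e^(−0.03270 × 56.9)
  = 68.10 × 0.1556 = 10.60 mg/L
(10.60 mg/L = 10.60 mcg/mL)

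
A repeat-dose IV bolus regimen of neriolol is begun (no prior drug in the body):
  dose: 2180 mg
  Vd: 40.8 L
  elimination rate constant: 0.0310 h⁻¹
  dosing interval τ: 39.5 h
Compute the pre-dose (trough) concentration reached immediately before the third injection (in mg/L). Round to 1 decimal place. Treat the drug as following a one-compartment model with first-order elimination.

C₀ per dose = Dose / Vd = 2180 / 40.8 = 53.43 mg/L
Fraction remaining after one interval: r = e^(−kτ) = e^(−0.03100 × 39.5) = 0.2939
Before dose 3, 2 doses have been given (aged 1τ, 2τ).
C_trough = C₀ × (r + r²) = 53.43 × (0.2939 + 0.08638) = 20.32 mg/L

20.3 mg/L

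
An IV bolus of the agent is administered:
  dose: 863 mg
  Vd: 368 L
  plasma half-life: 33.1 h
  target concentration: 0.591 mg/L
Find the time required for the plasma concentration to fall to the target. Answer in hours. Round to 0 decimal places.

C₀ = Dose / Vd = 863.0 / 368 = 2.345 mg/L
k = ln2 / t½ = 0.693147 / 33.1 = 0.02094 h⁻¹
t = ln(C₀ / C) / k = ln(2.345 / 0.591) / 0.02094
  = ln(3.968) / 0.02094 = 1.378 / 0.02094 = 65.81 h

66 h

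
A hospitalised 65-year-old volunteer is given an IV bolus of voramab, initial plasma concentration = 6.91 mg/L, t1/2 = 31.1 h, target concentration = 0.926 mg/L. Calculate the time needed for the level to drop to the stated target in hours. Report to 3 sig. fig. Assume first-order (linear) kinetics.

k = ln2 / t½ = 0.693147 / 31.1 = 0.02229 h⁻¹
t = ln(C₀ / C) / k = ln(6.910 / 0.926) / 0.02229
  = ln(7.462) / 0.02229 = 2.010 / 0.02229 = 90.17 h

90.2 h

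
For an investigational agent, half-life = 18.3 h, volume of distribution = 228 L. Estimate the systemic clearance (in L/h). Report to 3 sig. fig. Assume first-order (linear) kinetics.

k = ln2 / t½ = 0.693147 / 18.3 = 0.03788 h⁻¹
CL = k × Vd = 0.03788 × 228 = 8.637 L/h

8.64 L/h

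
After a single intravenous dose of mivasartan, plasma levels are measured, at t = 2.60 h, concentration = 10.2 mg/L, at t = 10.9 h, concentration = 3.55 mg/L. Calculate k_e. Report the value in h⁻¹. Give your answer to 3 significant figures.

0.127 h⁻¹

k = ln(C₁/C₂) / (t₂ − t₁) = ln(10.2/3.55) / (10.9 − 2.60)
  = 1.055 / 8.300 = 0.1271 h⁻¹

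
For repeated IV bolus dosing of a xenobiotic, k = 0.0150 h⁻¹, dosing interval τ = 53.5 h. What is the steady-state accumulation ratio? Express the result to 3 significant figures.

e^(−kτ) = e^(−0.01500 × 53.5) = 0.4482
Accumulation ratio R = 1 / (1 − e^(−kτ)) = 1 / (1 − 0.4482) = 1.812

1.81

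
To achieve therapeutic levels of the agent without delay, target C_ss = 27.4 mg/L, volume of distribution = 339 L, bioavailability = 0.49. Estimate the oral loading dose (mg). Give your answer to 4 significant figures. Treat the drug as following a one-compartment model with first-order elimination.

18960 mg

LD = Css × Vd / F = 27.4 × 339 / 0.49 = 18960 mg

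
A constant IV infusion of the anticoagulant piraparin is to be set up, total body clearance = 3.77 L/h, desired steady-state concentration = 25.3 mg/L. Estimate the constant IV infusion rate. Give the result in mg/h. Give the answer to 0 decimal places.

At steady state, infusion rate R₀ = Css × CL = 25.3 × 3.770 = 95.38 mg/h

95 mg/h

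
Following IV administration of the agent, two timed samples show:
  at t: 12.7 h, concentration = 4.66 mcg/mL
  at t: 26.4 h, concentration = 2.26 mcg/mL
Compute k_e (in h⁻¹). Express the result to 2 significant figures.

k = ln(C₁/C₂) / (t₂ − t₁) = ln(4.66/2.26) / (26.4 − 12.7)
  = 0.7237 / 13.70 = 0.05282 h⁻¹

0.053 h⁻¹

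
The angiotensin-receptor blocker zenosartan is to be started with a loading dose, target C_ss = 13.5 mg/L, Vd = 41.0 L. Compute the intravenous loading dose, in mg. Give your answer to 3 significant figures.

LD = Css × Vd = 13.5 × 41.0 = 553.5 mg

554 mg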